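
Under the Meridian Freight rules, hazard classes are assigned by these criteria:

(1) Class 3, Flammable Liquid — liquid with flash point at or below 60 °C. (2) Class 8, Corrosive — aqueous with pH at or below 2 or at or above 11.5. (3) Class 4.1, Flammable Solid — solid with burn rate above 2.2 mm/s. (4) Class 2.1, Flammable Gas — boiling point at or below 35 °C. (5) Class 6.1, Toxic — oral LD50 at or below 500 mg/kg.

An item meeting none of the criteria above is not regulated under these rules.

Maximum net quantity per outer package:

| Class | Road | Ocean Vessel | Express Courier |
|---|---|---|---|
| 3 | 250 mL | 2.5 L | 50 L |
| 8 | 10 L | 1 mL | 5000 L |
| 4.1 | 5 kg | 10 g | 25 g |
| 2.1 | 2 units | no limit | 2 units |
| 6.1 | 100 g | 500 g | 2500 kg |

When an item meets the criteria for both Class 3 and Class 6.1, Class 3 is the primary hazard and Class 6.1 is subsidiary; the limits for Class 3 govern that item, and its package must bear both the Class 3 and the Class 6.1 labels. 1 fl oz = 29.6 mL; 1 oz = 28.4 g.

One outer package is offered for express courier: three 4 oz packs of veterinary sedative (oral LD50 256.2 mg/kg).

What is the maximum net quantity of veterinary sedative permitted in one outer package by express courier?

2500 kg

Veterinary sedative: oral LD50 256.2 mg/kg ≤ 500 mg/kg → Class 6.1 (Toxic).
The express courier limit for Class 6.1 is 2500 kg.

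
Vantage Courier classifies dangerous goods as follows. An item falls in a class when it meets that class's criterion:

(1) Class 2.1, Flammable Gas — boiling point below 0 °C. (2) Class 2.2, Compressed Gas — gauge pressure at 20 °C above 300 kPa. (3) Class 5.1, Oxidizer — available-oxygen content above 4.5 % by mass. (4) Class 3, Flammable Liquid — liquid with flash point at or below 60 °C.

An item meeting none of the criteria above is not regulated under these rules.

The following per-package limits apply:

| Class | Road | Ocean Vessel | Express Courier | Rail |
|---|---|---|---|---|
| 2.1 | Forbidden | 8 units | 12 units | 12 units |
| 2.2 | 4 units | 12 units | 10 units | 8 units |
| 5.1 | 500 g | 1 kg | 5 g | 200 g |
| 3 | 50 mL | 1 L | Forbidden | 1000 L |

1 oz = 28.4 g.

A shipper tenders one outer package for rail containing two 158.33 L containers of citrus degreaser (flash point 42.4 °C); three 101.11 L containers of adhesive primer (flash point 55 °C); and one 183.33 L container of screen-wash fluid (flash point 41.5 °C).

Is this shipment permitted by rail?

With flash point 42.4 °C (≤ 60 °C), the citrus degreaser falls in Class 3.
Adhesive primer: flash point 55 °C ≤ 60 °C → Class 3 (Flammable Liquid).
Flash point 41.5 °C meets the Class 3 criterion (Flammable Liquid), so the screen-wash fluid is Class 3.
Class 3 net quantity: (two 158.33 L containers = 316.66 L) + (three 101.11 L containers = 303.33 L) + 183.33 L = 803.32 L.
803.32 L is within the rail limit of 1000 L for Class 3.

Yes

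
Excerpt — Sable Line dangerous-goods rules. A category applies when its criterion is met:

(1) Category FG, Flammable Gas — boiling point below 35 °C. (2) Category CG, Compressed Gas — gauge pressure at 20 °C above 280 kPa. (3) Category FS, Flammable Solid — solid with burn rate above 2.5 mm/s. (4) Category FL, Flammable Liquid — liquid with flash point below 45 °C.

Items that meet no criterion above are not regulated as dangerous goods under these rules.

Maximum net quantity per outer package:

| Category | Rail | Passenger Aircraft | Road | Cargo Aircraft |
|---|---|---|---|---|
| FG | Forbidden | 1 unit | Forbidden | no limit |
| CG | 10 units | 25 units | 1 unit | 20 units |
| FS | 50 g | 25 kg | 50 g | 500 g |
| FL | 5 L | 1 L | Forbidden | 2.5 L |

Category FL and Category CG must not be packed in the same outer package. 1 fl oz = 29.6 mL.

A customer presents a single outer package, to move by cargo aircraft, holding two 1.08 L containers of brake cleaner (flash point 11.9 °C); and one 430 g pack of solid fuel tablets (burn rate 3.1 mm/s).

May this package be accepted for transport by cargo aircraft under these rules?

Flash point 11.9 °C meets the Category FL criterion (Flammable Liquid), so the brake cleaner is Category FL.
Solid fuel tablets: burn rate 3.1 mm/s > 2.5 mm/s → Category FS (Flammable Solid).
Category FL quantity: two 1.08 L containers = 2.16 L.
That is within the Category FL cargo aircraft limit of 2.5 L.
Category FS quantity: 430 g.
430 g ≤ 500 g (cargo aircraft limit, Category FS) — within limit.
The segregation rule (Category FL with Category CG) does not apply to Category FL with Category FS.
Every hazard category is within its cargo aircraft limit and no segregation rule is violated.

Yes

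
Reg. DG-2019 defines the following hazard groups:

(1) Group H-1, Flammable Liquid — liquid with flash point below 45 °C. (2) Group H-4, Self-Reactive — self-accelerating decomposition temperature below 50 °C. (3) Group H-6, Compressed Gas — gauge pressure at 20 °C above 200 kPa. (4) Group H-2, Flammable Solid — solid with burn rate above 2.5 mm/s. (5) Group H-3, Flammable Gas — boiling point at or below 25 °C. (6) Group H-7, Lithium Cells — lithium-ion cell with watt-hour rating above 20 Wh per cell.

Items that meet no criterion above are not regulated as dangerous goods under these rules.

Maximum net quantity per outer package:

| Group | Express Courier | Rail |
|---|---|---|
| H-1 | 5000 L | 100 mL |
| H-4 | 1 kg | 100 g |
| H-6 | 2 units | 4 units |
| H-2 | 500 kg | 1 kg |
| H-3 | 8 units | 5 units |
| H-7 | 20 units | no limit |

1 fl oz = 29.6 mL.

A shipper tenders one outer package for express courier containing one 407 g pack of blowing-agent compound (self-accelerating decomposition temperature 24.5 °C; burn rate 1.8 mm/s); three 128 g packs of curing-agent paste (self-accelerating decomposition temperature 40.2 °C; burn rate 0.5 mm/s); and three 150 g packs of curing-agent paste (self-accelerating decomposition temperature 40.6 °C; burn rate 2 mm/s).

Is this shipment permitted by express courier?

The blowing-agent compound has self-accelerating decomposition temperature 24.5 °C, which is < 50 °C, so it is Group H-4 (Self-Reactive).
Self-accelerating decomposition temperature 40.2 °C meets the Group H-4 criterion (Self-Reactive), so the curing-agent paste is Group H-4.
Self-accelerating decomposition temperature 40.6 °C meets the Group H-4 criterion (Self-Reactive), so the curing-agent paste is Group H-4.
Total Group H-4: 407 g + (three 128 g packs = 384 g) + (three 150 g packs = 450 g) = 1.241 kg.
1.241 kg > 1 kg (express courier limit, Group H-4) — over the limit.

No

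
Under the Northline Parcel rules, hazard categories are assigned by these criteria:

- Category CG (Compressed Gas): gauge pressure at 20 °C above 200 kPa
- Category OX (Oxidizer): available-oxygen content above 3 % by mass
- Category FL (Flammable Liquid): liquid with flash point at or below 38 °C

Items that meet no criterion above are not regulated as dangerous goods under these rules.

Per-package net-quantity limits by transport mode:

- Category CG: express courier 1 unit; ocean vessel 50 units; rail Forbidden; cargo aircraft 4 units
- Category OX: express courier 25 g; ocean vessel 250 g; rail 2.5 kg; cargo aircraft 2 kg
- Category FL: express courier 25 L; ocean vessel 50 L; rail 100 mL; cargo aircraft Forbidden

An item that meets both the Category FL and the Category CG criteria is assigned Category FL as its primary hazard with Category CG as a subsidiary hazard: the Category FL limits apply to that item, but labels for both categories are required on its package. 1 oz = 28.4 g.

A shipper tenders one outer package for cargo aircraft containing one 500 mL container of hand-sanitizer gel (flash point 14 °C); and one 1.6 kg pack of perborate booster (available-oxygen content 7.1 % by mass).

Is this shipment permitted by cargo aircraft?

No

With flash point 14 °C (≤ 38 °C), the hand-sanitizer gel falls in Category FL.
The perborate booster has available-oxygen content 7.1 % by mass, which is > 3 % by mass, so it is Category OX (Oxidizer).
Category OX quantity: 1.6 kg.
1.6 kg is within the cargo aircraft limit of 2 kg for Category OX.
Category FL quantity: 500 mL.
Category FL is Forbidden by cargo aircraft.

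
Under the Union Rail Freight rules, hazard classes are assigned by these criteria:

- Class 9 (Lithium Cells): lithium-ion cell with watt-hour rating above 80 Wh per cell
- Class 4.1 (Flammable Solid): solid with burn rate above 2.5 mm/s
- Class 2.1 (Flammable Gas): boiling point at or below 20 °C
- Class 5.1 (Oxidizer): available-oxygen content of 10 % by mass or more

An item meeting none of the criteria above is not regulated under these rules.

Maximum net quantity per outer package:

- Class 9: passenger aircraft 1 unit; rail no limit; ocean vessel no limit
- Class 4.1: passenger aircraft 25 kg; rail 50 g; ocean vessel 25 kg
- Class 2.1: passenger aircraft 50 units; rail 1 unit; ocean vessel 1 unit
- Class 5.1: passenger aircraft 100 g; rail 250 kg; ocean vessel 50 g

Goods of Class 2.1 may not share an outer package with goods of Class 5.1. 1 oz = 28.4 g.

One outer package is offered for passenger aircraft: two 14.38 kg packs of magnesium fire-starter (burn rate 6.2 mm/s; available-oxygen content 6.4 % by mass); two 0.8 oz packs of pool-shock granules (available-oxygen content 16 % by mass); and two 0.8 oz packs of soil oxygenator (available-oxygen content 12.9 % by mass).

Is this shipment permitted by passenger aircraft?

No

Magnesium fire-starter: burn rate 6.2 mm/s > 2.5 mm/s → Class 4.1 (Flammable Solid).
With available-oxygen content 16 % by mass (≥ 10 % by mass), the pool-shock granules fall in Class 5.1.
Available-oxygen content 12.9 % by mass meets the Class 5.1 criterion (Oxidizer), so the soil oxygenator is Class 5.1.
Class 5.1 net quantity: (two 0.8 oz packs = 45.44 g) + (two 0.8 oz packs = 45.44 g) = 90.88 g.
90.88 g ≤ 100 g (passenger aircraft limit, Class 5.1) — within limit.
Class 4.1 quantity: two 14.38 kg packs = 28.76 kg.
28.76 kg > 25 kg (passenger aircraft limit, Class 4.1) — over the limit.
The segregation rule (Class 2.1 with Class 5.1) does not apply to Class 5.1 with Class 4.1.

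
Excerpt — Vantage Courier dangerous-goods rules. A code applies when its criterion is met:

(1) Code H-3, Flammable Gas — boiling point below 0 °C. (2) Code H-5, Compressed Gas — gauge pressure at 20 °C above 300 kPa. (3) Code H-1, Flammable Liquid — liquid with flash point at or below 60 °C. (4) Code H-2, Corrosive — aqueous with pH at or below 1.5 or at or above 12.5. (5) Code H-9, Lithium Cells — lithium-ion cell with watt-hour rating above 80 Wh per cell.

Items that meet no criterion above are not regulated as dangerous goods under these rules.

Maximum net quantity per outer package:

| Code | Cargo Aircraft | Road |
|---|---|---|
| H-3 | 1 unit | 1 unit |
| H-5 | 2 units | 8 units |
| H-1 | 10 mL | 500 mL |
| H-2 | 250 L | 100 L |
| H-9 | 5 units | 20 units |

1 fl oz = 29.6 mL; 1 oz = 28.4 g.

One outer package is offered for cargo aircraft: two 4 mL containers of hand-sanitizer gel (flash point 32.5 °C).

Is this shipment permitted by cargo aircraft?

With flash point 32.5 °C (≤ 60 °C), the hand-sanitizer gel falls in Code H-1.
Code H-1 quantity: two 4 mL containers = 8 mL.
8 mL ≤ 10 mL (cargo aircraft limit, Code H-1) — within limit.

Yes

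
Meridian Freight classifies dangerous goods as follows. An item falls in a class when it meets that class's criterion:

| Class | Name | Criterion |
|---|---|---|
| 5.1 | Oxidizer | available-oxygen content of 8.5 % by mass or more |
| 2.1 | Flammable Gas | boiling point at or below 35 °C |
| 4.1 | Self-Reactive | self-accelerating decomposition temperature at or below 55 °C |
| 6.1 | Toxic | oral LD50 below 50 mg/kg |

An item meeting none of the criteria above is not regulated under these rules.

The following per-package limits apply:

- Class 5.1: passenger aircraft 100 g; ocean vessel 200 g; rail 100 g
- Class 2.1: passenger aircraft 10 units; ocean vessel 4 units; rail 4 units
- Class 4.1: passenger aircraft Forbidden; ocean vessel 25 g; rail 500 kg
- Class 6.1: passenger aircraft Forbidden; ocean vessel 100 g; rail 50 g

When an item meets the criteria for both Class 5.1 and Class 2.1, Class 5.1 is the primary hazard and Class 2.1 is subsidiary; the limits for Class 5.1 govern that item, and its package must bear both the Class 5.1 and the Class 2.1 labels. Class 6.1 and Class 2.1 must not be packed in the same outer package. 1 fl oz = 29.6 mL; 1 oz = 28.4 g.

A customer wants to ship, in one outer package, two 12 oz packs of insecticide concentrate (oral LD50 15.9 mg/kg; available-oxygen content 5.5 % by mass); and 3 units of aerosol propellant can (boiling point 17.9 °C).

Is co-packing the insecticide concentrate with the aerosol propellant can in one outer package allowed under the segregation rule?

With oral LD50 15.9 mg/kg (< 50 mg/kg), the insecticide concentrate falls in Class 6.1.
The aerosol propellant can has boiling point 17.9 °C, which is ≤ 35 °C, so it is Class 2.1 (Flammable Gas).
Class 6.1 and Class 2.1 may not share an outer package.

No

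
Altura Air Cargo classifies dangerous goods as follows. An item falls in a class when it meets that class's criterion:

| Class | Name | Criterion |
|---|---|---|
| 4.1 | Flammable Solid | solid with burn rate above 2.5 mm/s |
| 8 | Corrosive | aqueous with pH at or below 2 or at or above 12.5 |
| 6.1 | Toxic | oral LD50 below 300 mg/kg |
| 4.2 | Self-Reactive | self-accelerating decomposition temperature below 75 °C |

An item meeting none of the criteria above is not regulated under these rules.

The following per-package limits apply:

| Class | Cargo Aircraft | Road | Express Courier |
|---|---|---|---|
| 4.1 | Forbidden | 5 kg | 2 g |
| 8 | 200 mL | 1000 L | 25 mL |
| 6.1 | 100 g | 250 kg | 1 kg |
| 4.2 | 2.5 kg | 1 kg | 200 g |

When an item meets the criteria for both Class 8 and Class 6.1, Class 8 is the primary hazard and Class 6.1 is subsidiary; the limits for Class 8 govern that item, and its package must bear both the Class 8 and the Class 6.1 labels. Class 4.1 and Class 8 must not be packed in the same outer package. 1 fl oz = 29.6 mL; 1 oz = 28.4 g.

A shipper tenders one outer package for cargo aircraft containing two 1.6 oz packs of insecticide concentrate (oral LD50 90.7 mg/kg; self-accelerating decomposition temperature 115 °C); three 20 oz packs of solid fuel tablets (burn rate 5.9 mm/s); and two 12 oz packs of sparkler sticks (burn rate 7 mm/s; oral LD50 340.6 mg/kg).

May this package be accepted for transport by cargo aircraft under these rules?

Oral LD50 90.7 mg/kg meets the Class 6.1 criterion (Toxic), so the insecticide concentrate is Class 6.1.
The solid fuel tablets have burn rate 5.9 mm/s, which is > 2.5 mm/s, so they are Class 4.1 (Flammable Solid).
The sparkler sticks have burn rate 7 mm/s, which is > 2.5 mm/s, so they are Class 4.1 (Flammable Solid).
Total Class 4.1: (three 20 oz packs = 1.704 kg) + (two 12 oz packs = 681.6 g) = 2385.6 g.
By cargo aircraft, Class 4.1 is Forbidden regardless of quantity.
Class 6.1 quantity: two 1.6 oz packs = 90.88 g.
90.88 g ≤ 100 g (cargo aircraft limit, Class 6.1) — within limit.
The segregation rule (Class 4.1 with Class 8) does not apply to Class 4.1 with Class 6.1.

No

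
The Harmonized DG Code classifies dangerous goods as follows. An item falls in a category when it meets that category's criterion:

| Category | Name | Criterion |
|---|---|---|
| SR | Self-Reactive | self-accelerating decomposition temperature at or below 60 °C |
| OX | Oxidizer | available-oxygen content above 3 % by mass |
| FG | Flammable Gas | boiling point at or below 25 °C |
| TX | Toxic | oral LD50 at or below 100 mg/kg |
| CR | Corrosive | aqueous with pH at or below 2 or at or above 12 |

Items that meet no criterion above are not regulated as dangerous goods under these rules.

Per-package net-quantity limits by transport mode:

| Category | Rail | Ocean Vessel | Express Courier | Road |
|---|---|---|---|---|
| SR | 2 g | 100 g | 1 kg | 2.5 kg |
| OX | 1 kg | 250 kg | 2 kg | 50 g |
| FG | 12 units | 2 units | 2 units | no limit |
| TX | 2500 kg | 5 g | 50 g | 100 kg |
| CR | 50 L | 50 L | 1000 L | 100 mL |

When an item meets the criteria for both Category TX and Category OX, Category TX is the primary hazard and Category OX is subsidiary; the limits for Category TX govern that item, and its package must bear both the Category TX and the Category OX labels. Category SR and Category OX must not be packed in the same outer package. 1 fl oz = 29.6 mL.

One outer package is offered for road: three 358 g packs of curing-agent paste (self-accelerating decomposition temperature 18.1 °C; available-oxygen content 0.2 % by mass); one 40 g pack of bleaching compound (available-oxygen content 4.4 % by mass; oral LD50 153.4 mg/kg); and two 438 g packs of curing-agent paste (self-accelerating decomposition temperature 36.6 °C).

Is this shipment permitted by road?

The curing-agent paste has self-accelerating decomposition temperature 18.1 °C, which is ≤ 60 °C, so it is Category SR (Self-Reactive).
Bleaching compound: available-oxygen content 4.4 % by mass > 3 % by mass → Category OX (Oxidizer).
The curing-agent paste has self-accelerating decomposition temperature 36.6 °C, which is ≤ 60 °C, so it is Category SR (Self-Reactive).
Category SR net quantity: (three 358 g packs = 1.074 kg) + (two 438 g packs = 876 g) = 1.95 kg.
1.95 kg is within the road limit of 2.5 kg for Category SR.
Category OX quantity: 40 g.
40 g is within the road limit of 50 g for Category OX.
Category SR and Category OX may not share an outer package.

No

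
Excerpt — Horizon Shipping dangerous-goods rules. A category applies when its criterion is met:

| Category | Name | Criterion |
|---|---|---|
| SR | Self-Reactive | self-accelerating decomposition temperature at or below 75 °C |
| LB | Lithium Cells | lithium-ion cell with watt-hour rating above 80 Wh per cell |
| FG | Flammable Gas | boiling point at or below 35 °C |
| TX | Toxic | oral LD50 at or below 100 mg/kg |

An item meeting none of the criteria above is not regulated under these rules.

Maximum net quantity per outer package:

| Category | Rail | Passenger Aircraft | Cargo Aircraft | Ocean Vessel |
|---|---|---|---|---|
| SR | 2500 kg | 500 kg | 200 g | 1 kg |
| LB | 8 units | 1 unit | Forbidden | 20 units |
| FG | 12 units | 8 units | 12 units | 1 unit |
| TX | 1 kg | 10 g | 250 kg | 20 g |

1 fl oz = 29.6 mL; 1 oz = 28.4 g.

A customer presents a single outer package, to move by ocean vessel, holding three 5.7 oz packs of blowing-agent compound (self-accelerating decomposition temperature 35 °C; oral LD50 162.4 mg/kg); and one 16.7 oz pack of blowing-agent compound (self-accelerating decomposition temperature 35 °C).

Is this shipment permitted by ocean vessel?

Blowing-agent compound: self-accelerating decomposition temperature 35 °C ≤ 75 °C → Category SR (Self-Reactive).
Self-accelerating decomposition temperature 35 °C meets the Category SR criterion (Self-Reactive), so the blowing-agent compound is Category SR.
Category SR net quantity: (three 5.7 oz packs = 485.64 g) + (one 16.7 oz pack = 474.28 g) = 959.92 g.
That is within the Category SR ocean vessel limit of 1 kg.

Yes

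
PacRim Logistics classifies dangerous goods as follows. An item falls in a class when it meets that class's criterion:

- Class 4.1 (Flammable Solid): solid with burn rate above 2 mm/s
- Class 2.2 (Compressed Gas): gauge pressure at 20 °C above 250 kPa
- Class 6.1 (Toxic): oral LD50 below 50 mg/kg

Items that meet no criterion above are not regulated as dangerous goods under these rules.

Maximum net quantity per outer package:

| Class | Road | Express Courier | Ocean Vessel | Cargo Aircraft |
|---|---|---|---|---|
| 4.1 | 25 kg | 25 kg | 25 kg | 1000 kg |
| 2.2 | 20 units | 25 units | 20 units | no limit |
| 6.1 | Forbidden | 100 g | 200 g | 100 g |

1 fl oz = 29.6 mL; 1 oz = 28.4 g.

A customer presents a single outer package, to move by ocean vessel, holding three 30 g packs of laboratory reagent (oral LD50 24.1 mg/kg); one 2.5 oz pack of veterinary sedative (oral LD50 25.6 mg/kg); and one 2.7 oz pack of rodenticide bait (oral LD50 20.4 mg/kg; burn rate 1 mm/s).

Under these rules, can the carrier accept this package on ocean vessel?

The laboratory reagent has oral LD50 24.1 mg/kg, which is < 50 mg/kg, so it is Class 6.1 (Toxic).
Oral LD50 25.6 mg/kg meets the Class 6.1 criterion (Toxic), so the veterinary sedative is Class 6.1.
With oral LD50 20.4 mg/kg (< 50 mg/kg), the rodenticide bait falls in Class 6.1.
Class 6.1 net quantity: (three 30 g packs = 90 g) + (one 2.5 oz pack = 71 g) + (one 2.7 oz pack = 76.68 g) = 237.68 g.
That exceeds the Class 6.1 ocean vessel limit of 200 g.

No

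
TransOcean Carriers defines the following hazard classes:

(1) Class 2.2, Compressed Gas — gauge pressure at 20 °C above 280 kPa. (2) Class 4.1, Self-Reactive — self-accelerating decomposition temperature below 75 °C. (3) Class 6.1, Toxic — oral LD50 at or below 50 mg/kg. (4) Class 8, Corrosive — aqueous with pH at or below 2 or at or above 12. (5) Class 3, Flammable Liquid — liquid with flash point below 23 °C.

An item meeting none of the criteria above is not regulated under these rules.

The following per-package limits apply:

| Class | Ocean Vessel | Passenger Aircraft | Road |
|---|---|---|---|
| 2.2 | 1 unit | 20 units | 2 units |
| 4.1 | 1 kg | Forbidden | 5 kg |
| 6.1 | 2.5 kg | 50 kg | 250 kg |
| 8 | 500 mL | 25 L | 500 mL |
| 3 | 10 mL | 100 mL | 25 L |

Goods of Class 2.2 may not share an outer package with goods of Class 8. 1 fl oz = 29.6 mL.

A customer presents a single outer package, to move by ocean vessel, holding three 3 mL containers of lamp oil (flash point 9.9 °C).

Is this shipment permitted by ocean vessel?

The lamp oil has flash point 9.9 °C, which is < 23 °C, so it is Class 3 (Flammable Liquid).
Class 3 quantity: three 3 mL containers = 9 mL.
9 mL ≤ 10 mL (ocean vessel limit, Class 3) — within limit.

Yes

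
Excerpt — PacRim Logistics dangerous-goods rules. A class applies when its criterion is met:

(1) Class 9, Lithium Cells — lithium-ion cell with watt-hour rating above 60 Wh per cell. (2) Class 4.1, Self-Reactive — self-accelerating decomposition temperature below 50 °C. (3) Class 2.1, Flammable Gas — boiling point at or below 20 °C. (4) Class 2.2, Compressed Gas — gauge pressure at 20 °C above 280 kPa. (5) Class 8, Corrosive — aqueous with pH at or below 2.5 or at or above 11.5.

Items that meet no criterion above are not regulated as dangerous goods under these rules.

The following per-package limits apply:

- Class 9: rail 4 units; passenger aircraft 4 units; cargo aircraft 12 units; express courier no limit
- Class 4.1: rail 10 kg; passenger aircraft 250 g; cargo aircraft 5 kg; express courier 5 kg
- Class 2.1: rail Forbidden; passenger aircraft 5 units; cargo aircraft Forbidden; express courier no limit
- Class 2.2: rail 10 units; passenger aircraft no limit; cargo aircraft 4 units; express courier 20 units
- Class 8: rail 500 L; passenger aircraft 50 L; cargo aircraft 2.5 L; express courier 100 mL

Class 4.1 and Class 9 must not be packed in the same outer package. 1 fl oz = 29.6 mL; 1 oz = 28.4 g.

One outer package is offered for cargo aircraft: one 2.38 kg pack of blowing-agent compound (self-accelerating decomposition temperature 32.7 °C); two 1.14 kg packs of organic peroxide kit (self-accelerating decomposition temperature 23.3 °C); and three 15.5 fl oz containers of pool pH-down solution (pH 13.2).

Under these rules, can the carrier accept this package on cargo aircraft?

Yes

Self-accelerating decomposition temperature 32.7 °C meets the Class 4.1 criterion (Self-Reactive), so the blowing-agent compound is Class 4.1.
Self-accelerating decomposition temperature 23.3 °C meets the Class 4.1 criterion (Self-Reactive), so the organic peroxide kit is Class 4.1.
With pH 13.2 (≥ 11.5), the pool pH-down solution falls in Class 8.
Class 4.1 net quantity: 2.38 kg + (two 1.14 kg packs = 2.28 kg) = 4.66 kg.
4.66 kg ≤ 5 kg (cargo aircraft limit, Class 4.1) — within limit.
Class 8 quantity: three 15.5 fl oz containers = 1376.4 mL.
1376.4 mL ≤ 2.5 L (cargo aircraft limit, Class 8) — within limit.
The segregation rule (Class 4.1 with Class 9) does not apply to Class 4.1 with Class 8.
Every hazard class is within its cargo aircraft limit and no segregation rule is violated.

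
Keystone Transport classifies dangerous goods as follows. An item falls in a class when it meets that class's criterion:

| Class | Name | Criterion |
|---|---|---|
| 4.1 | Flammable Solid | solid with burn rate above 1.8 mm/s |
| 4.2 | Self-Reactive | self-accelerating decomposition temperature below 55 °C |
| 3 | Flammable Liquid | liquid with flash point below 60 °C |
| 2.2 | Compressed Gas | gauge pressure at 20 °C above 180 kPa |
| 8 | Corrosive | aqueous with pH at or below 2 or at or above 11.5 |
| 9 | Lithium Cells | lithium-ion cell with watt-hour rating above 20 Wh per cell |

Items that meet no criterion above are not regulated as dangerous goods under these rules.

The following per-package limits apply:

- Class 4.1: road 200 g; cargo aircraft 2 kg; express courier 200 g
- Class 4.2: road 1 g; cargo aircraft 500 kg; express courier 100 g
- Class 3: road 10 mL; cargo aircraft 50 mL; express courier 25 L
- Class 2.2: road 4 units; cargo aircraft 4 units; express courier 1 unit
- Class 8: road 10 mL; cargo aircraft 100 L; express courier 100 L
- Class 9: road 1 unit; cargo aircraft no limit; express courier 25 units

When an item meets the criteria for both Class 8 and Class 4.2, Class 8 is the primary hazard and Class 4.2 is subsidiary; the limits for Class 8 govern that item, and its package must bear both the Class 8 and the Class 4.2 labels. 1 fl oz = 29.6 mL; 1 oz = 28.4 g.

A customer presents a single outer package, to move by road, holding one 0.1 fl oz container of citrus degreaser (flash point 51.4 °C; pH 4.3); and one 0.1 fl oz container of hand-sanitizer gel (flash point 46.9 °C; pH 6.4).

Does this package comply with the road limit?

With flash point 51.4 °C (< 60 °C), the citrus degreaser falls in Class 3.
With flash point 46.9 °C (< 60 °C), the hand-sanitizer gel falls in Class 3.
Total Class 3: (one 0.1 fl oz container = 2.96 mL) + (one 0.1 fl oz container = 2.96 mL) = 5.92 mL.
5.92 mL ≤ 10 mL (road limit, Class 3) — within limit.

Yes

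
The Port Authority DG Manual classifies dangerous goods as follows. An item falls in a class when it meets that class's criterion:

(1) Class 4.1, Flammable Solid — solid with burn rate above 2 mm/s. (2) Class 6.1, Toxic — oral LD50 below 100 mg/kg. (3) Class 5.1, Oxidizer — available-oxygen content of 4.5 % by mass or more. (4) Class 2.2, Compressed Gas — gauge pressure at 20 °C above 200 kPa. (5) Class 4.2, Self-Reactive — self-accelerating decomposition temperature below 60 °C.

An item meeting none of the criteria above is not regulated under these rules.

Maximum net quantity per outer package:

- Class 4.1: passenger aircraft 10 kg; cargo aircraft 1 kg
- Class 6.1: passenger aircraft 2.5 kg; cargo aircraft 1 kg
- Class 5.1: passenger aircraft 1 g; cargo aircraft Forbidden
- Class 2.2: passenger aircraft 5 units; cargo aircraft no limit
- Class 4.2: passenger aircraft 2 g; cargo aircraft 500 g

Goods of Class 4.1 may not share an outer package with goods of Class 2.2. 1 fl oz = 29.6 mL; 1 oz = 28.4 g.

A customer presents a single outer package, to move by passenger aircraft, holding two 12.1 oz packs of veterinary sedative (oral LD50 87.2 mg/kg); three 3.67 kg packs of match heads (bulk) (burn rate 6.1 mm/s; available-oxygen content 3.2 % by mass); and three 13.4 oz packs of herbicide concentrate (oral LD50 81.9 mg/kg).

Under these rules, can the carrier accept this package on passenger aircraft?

The veterinary sedative has oral LD50 87.2 mg/kg, which is < 100 mg/kg, so it is Class 6.1 (Toxic).
Match heads (bulk): burn rate 6.1 mm/s > 2 mm/s → Class 4.1 (Flammable Solid).
Herbicide concentrate: oral LD50 81.9 mg/kg < 100 mg/kg → Class 6.1 (Toxic).
Total Class 6.1: (two 12.1 oz packs = 687.28 g) + (three 13.4 oz packs = 1141.68 g) = 1828.96 g.
That is within the Class 6.1 passenger aircraft limit of 2.5 kg.
Class 4.1 quantity: three 3.67 kg packs = 11.01 kg.
That exceeds the Class 4.1 passenger aircraft limit of 10 kg.
The segregation rule (Class 4.1 with Class 2.2) does not apply to Class 6.1 with Class 4.1.

No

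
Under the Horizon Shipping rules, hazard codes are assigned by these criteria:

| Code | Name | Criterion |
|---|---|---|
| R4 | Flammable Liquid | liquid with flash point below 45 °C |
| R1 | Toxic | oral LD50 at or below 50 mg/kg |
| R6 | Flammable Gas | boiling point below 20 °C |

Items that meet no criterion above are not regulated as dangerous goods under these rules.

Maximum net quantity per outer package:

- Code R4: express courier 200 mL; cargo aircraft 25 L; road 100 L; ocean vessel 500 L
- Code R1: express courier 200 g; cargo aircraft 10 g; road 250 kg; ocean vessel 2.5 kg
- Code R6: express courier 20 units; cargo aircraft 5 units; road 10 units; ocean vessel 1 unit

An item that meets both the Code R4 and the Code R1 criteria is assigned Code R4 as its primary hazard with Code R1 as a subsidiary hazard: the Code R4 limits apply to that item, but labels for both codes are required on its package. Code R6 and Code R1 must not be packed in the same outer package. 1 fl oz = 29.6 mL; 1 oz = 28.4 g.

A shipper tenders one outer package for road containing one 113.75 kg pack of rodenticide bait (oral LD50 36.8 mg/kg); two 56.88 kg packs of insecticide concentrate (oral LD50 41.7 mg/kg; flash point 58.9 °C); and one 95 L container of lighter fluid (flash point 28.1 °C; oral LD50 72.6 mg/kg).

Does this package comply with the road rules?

Rodenticide bait: oral LD50 36.8 mg/kg ≤ 50 mg/kg → Code R1 (Toxic).
The insecticide concentrate has oral LD50 41.7 mg/kg, which is ≤ 50 mg/kg, so it is Code R1 (Toxic).
Flash point 28.1 °C meets the Code R4 criterion (Flammable Liquid), so the lighter fluid is Code R4.
Code R1 net quantity: 113.75 kg + (two 56.88 kg packs = 113.76 kg) = 227.51 kg.
227.51 kg ≤ 250 kg (road limit, Code R1) — within limit.
Code R4 quantity: 95 L.
95 L ≤ 100 L (road limit, Code R4) — within limit.
The segregation rule (Code R6 with Code R1) does not apply to Code R1 with Code R4.
Every hazard code is within its road limit and no segregation rule is violated.

Yes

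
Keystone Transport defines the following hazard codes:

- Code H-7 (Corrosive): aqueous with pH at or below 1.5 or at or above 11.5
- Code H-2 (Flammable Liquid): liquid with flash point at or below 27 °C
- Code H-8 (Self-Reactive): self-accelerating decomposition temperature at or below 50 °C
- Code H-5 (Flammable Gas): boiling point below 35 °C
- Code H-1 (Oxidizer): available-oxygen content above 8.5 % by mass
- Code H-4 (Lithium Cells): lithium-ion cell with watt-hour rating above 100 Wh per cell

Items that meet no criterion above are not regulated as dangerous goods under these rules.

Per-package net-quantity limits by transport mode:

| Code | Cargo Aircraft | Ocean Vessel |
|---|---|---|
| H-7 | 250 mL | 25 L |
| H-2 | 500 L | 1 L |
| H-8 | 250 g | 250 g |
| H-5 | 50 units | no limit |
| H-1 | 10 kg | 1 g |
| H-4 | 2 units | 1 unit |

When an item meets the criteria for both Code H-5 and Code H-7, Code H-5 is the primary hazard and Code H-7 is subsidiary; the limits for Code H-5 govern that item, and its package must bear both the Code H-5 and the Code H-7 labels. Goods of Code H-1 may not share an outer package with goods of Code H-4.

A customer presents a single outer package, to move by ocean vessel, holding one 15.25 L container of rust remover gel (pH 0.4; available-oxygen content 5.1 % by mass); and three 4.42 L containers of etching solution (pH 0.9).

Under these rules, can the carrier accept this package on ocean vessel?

pH 0.4 meets the Code H-7 criterion (Corrosive), so the rust remover gel is Code H-7.
The etching solution has pH 0.9, which is ≤ 1.5, so it is Code H-7 (Corrosive).
Code H-7 net quantity: 15.25 L + (three 4.42 L containers = 13.26 L) = 28.51 L.
That exceeds the Code H-7 ocean vessel limit of 25 L.

No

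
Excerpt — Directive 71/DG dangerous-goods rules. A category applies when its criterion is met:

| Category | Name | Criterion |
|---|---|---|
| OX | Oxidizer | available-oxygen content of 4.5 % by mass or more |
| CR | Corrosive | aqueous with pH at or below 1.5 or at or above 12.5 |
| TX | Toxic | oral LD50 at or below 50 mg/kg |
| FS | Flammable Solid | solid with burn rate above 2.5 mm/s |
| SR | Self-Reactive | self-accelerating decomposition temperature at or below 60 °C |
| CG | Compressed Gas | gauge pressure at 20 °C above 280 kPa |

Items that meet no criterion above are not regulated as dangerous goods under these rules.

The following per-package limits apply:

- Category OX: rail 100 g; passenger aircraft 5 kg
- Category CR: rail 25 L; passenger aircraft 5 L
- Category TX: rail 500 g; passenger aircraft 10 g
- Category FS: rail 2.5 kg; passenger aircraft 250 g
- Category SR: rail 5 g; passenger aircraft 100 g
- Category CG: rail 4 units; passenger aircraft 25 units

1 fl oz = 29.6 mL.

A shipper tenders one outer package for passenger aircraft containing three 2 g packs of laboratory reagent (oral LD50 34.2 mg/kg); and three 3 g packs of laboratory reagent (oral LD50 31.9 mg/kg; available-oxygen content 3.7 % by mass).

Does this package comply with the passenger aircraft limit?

No

Laboratory reagent: oral LD50 34.2 mg/kg ≤ 50 mg/kg → Category TX (Toxic).
The laboratory reagent has oral LD50 31.9 mg/kg, which is ≤ 50 mg/kg, so it is Category TX (Toxic).
Category TX net quantity: (three 2 g packs = 6 g) + (three 3 g packs = 9 g) = 15 g.
That exceeds the Category TX passenger aircraft limit of 10 g.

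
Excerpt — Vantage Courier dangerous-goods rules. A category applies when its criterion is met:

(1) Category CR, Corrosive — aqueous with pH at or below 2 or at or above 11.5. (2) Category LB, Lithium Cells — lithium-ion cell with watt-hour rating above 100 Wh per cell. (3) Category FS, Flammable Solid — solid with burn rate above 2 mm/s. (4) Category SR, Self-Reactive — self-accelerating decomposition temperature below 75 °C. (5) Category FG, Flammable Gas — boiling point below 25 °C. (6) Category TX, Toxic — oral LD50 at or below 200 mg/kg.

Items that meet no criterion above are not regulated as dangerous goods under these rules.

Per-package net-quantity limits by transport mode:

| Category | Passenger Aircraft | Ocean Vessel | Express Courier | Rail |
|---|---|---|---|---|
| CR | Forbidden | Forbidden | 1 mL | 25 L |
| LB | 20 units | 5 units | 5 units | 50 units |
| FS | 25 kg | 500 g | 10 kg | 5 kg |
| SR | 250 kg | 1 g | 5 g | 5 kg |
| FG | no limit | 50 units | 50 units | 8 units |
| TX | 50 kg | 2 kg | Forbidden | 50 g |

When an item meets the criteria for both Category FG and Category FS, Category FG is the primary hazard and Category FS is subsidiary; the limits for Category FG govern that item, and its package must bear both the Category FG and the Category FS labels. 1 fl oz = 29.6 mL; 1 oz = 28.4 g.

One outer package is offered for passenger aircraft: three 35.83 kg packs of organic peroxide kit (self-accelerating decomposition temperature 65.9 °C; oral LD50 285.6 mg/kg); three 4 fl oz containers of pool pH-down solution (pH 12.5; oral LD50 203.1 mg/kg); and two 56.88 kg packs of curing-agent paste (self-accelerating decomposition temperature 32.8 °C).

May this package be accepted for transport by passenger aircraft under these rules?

With self-accelerating decomposition temperature 65.9 °C (< 75 °C), the organic peroxide kit falls in Category SR.
With pH 12.5 (≥ 11.5), the pool pH-down solution falls in Category CR.
The curing-agent paste has self-accelerating decomposition temperature 32.8 °C, which is < 75 °C, so it is Category SR (Self-Reactive).
Category SR net quantity: (three 35.83 kg packs = 107.49 kg) + (two 56.88 kg packs = 113.76 kg) = 221.25 kg.
221.25 kg ≤ 250 kg (passenger aircraft limit, Category SR) — within limit.
Category CR quantity: three 4 fl oz containers = 355.2 mL.
By passenger aircraft, Category CR is Forbidden regardless of quantity.

No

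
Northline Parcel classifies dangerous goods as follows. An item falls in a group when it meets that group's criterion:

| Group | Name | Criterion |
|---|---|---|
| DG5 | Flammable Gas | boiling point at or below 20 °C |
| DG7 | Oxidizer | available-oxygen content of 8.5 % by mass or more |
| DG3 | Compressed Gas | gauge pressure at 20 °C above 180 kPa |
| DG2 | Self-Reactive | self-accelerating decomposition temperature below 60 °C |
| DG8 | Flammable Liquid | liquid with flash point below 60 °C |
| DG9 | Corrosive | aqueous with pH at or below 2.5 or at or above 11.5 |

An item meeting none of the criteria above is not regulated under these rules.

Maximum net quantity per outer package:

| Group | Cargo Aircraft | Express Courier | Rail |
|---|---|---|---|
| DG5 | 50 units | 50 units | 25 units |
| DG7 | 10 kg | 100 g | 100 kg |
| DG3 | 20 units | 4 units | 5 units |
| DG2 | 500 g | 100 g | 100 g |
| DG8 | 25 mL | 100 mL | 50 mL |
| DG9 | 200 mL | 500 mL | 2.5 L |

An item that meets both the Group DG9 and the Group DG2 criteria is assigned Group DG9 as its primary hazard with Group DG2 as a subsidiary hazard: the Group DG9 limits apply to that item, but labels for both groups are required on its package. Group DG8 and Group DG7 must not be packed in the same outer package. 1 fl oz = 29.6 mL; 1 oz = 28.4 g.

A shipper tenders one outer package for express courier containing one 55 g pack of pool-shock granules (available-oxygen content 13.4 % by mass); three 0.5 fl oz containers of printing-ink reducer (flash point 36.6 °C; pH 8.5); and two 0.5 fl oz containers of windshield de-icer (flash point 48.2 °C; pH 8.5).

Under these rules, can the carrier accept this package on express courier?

Pool-shock granules: available-oxygen content 13.4 % by mass ≥ 8.5 % by mass → Group DG7 (Oxidizer).
The printing-ink reducer has flash point 36.6 °C, which is < 60 °C, so it is Group DG8 (Flammable Liquid).
Windshield de-icer: flash point 48.2 °C < 60 °C → Group DG8 (Flammable Liquid).
Group DG8 net quantity: (three 0.5 fl oz containers = 44.4 mL) + (two 0.5 fl oz containers = 29.6 mL) = 74 mL.
74 mL is within the express courier limit of 100 mL for Group DG8.
Group DG7 quantity: 55 g.
That is within the Group DG7 express courier limit of 100 g.
Group DG8 and Group DG7 may not share an outer package.

No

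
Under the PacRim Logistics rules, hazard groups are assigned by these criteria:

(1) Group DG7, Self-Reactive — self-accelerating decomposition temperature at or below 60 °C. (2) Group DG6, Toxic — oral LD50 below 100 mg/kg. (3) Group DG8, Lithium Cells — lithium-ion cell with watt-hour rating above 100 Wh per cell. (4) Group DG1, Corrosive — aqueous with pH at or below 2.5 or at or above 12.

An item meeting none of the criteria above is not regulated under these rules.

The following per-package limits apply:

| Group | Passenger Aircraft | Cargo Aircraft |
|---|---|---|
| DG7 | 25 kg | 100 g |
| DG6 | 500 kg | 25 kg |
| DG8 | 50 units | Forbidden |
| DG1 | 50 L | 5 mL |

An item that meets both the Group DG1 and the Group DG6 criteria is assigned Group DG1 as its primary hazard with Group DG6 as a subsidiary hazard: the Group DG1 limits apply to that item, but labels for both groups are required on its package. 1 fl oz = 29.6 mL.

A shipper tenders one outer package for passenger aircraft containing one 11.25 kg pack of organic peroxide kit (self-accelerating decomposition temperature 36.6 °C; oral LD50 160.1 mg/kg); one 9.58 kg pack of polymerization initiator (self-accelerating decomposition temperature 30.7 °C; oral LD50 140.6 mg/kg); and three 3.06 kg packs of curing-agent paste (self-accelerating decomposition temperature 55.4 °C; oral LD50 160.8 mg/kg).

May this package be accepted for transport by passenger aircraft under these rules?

No

Organic peroxide kit: self-accelerating decomposition temperature 36.6 °C ≤ 60 °C → Group DG7 (Self-Reactive).
Polymerization initiator: self-accelerating decomposition temperature 30.7 °C ≤ 60 °C → Group DG7 (Self-Reactive).
Self-accelerating decomposition temperature 55.4 °C meets the Group DG7 criterion (Self-Reactive), so the curing-agent paste is Group DG7.
Total Group DG7: 11.25 kg + 9.58 kg + (three 3.06 kg packs = 9.18 kg) = 30.01 kg.
30.01 kg exceeds the passenger aircraft limit of 25 kg for Group DG7.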